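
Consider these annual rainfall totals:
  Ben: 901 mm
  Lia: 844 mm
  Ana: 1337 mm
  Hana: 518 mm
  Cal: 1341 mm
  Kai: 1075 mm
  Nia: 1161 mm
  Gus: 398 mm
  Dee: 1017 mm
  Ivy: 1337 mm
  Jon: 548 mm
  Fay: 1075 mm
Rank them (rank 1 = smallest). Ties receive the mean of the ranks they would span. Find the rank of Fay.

Sorted (ascending): 398, 518, 548, 844, 901, 1017, 1075, 1075, 1161, 1337, 1337, 1341
The 2 values of 1075 occupy positions 7–8 → average rank (7+8)/2 = 7.5.
The 2 values of 1337 occupy positions 10–11 → average rank (10+11)/2 = 10.5.
Fay has value 1075 mm → rank 7.5.

7.5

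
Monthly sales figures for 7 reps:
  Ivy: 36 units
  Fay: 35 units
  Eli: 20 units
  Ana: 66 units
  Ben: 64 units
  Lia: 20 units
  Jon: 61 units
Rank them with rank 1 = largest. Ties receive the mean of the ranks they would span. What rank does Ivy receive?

Sorted (descending): 66, 64, 61, 36, 35, 20, 20
The 2 values of 20 occupy positions 6–7 → average rank (6+7)/2 = 6.5.
Ivy has value 36 units → rank 4.

4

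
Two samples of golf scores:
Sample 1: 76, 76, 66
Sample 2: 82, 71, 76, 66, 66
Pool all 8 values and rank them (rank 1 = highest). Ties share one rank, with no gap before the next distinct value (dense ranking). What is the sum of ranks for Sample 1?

8

Sorted (descending): 82, 76, 76, 76, 71, 66, 66, 66
The 3 values of 76 share dense rank 2.
The 3 values of 66 share dense rank 4.
Remaining distinct values take the next consecutive integers.
Sample 1 values → pooled ranks: 76→2, 76→2, 66→4
Rank sum = 2 + 2 + 4 = 8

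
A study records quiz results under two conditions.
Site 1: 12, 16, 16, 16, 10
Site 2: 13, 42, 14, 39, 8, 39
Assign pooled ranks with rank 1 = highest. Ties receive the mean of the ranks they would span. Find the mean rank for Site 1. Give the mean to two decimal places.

6.80

Sorted (descending): 42, 39, 39, 16, 16, 16, 14, 13, 12, 10, 8
The 2 values of 39 occupy positions 2–3 → average rank (2+3)/2 = 2.5.
The 3 values of 16 occupy positions 4–6 → average rank 5.
Site 1 values → pooled ranks: 12→9, 16→5, 16→5, 16→5, 10→10
Mean rank = (9 + 5 + 5 + 5 + 10) / 5 = 6.80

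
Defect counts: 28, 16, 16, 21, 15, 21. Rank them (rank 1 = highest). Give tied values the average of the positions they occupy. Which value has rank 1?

28

Sorted (descending): 28, 21, 21, 16, 16, 15
The 2 values of 21 occupy positions 2–3 → average rank (2+3)/2 = 2.5.
The 2 values of 16 occupy positions 4–5 → average rank (4+5)/2 = 4.5.
Rank 1 → value 28.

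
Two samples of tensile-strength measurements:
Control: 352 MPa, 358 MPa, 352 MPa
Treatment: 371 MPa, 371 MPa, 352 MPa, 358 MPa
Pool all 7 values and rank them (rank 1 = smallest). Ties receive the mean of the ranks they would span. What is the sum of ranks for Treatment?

Sorted (ascending): 352, 352, 352, 358, 358, 371, 371
The 3 values of 352 occupy positions 1–3 → average rank 2.
The 2 values of 358 occupy positions 4–5 → average rank (4+5)/2 = 4.5.
The 2 values of 371 occupy positions 6–7 → average rank (6+7)/2 = 6.5.
Treatment values → pooled ranks: 371→6.5, 371→6.5, 352→2, 358→4.5
Rank sum = 6.5 + 6.5 + 2 + 4.5 = 19.5

19.5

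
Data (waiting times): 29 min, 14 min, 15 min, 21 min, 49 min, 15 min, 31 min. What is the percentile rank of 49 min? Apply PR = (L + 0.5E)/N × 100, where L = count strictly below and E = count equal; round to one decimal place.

92.9

N = 7.
Strictly below 49: 6. Equal to 49: 1.
PR = (6 + 0.5·1)/7 × 100 = 92.9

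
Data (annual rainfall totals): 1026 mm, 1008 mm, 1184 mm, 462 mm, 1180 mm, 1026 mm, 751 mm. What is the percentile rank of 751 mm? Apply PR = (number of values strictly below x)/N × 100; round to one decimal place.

N = 7.
Strictly below 751: 1. Equal to 751: 1.
PR = 1/7 × 100 = 14.3

14.3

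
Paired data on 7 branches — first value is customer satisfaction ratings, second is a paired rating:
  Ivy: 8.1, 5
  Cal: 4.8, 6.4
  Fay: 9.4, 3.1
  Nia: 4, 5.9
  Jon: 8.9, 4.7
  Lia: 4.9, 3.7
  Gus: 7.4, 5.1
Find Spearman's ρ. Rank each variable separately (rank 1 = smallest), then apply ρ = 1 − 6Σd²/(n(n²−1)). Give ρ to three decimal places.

-0.750

Ranks of variable 1: 5, 2, 7, 1, 6, 3, 4
Ranks of variable 2: 4, 7, 1, 6, 3, 2, 5
d = r₁ − r₂: 1, -5, 6, -5, 3, 1, -1
d²: 1, 25, 36, 25, 9, 1, 1; Σd² = 98
ρ = 1 − 6·98/(7·48) = 1 − 588/336 = -0.750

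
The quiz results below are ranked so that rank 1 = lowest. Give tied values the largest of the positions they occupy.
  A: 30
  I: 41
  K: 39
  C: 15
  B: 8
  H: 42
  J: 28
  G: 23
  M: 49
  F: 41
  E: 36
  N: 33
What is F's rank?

10

Sorted (ascending): 8, 15, 23, 28, 30, 33, 36, 39, 41, 41, 42, 49
The 2 values of 41 occupy positions 9–10 → each gets rank 10.
F has value 41 → rank 10.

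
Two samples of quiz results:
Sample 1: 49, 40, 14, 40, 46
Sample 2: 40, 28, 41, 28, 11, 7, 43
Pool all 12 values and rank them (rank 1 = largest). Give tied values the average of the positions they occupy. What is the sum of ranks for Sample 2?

Sorted (descending): 49, 46, 43, 41, 40, 40, 40, 28, 28, 14, 11, 7
The 3 values of 40 occupy positions 5–7 → average rank 6.
The 2 values of 28 occupy positions 8–9 → average rank (8+9)/2 = 8.5.
Sample 2 values → pooled ranks: 40→6, 28→8.5, 41→4, 28→8.5, 11→11, 7→12, 43→3
Rank sum = 6 + 8.5 + 4 + 8.5 + 11 + 12 + 3 = 53

53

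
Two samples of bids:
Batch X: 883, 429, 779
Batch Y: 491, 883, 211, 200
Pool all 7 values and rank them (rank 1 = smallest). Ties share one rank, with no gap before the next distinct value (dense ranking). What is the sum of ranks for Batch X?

Sorted (ascending): 200, 211, 429, 491, 779, 883, 883
The 2 values of 883 share dense rank 6.
Remaining distinct values take the next consecutive integers.
Batch X values → pooled ranks: 883→6, 429→3, 779→5
Rank sum = 6 + 3 + 5 = 14

14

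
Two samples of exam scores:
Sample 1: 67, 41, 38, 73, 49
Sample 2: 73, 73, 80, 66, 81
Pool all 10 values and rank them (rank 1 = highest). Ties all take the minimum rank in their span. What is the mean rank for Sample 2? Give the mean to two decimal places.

3.20

Sorted (descending): 81, 80, 73, 73, 73, 67, 66, 49, 41, 38
The 3 values of 73 occupy positions 3–5 → each gets rank 3.
Sample 2 values → pooled ranks: 73→3, 73→3, 80→2, 66→7, 81→1
Mean rank = (3 + 3 + 2 + 7 + 1) / 5 = 3.20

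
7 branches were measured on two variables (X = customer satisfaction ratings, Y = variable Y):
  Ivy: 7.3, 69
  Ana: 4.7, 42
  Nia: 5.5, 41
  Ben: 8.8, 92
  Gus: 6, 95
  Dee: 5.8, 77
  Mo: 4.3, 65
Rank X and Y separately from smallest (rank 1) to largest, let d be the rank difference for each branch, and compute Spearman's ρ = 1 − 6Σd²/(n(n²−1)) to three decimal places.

0.679

Ranks of variable 1: 6, 2, 3, 7, 5, 4, 1
Ranks of variable 2: 4, 2, 1, 6, 7, 5, 3
d = r₁ − r₂: 2, 0, 2, 1, -2, -1, -2
d²: 4, 0, 4, 1, 4, 1, 4; Σd² = 18
ρ = 1 − 6·18/(7·48) = 1 − 108/336 = 0.679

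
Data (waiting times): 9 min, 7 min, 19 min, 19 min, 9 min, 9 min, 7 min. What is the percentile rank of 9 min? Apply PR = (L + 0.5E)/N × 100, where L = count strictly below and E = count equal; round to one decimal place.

50.0

N = 7.
Strictly below 9: 2. Equal to 9: 3.
PR = (2 + 0.5·3)/7 × 100 = 50.0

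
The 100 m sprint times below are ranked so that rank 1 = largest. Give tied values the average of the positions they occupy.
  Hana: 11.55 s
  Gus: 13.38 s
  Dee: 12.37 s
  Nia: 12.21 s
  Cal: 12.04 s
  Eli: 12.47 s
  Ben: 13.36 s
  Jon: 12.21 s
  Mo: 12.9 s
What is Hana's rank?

Sorted (descending): 13.38, 13.36, 12.9, 12.47, 12.37, 12.21, 12.21, 12.04, 11.55
The 2 values of 12.21 occupy positions 6–7 → average rank (6+7)/2 = 6.5.
Hana has value 11.55 s → rank 9.

9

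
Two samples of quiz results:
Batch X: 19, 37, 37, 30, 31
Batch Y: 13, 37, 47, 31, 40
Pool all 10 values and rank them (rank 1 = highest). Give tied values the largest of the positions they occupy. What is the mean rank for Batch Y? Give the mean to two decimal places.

Sorted (descending): 47, 40, 37, 37, 37, 31, 31, 30, 19, 13
The 3 values of 37 occupy positions 3–5 → each gets rank 5.
The 2 values of 31 occupy positions 6–7 → each gets rank 7.
Batch Y values → pooled ranks: 13→10, 37→5, 47→1, 31→7, 40→2
Mean rank = (10 + 5 + 1 + 7 + 2) / 5 = 5.00

5.00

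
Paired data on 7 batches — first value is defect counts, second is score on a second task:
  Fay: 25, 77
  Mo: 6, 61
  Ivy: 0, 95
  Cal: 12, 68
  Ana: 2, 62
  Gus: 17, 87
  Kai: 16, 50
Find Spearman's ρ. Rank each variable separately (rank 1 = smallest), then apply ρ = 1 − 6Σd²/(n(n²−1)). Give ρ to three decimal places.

Ranks of variable 1: 7, 3, 1, 4, 2, 6, 5
Ranks of variable 2: 5, 2, 7, 4, 3, 6, 1
d = r₁ − r₂: 2, 1, -6, 0, -1, 0, 4
d²: 4, 1, 36, 0, 1, 0, 16; Σd² = 58
ρ = 1 − 6·58/(7·48) = 1 − 348/336 = -0.036

-0.036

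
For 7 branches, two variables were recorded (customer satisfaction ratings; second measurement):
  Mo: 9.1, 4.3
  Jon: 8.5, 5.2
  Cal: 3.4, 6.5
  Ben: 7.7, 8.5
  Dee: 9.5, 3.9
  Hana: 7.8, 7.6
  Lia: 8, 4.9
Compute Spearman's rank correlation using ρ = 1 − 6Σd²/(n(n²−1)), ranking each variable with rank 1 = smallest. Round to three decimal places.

Ranks of variable 1: 6, 5, 1, 2, 7, 3, 4
Ranks of variable 2: 2, 4, 5, 7, 1, 6, 3
d = r₁ − r₂: 4, 1, -4, -5, 6, -3, 1
d²: 16, 1, 16, 25, 36, 9, 1; Σd² = 104
ρ = 1 − 6·104/(7·48) = 1 − 624/336 = -0.857

-0.857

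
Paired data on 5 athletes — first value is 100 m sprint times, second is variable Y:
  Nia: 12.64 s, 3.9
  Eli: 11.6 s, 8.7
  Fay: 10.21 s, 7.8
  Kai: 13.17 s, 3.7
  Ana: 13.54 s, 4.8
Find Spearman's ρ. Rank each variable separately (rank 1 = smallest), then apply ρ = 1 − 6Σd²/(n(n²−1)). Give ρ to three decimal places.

-0.600

Ranks of variable 1: 3, 2, 1, 4, 5
Ranks of variable 2: 2, 5, 4, 1, 3
d = r₁ − r₂: 1, -3, -3, 3, 2
d²: 1, 9, 9, 9, 4; Σd² = 32
ρ = 1 − 6·32/(5·24) = 1 − 192/120 = -0.600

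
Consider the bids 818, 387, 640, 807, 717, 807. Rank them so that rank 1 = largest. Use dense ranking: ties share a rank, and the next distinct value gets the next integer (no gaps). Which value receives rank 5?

387

Sorted (descending): 818, 807, 807, 717, 640, 387
The 2 values of 807 share dense rank 2.
Remaining distinct values take the next consecutive integers.
Rank 5 → value 387.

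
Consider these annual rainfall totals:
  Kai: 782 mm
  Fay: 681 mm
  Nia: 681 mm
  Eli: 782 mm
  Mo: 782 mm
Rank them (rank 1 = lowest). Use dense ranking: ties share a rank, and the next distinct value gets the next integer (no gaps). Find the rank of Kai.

Sorted (ascending): 681, 681, 782, 782, 782
The 2 values of 681 share dense rank 1.
The 3 values of 782 share dense rank 2.
Kai has value 782 mm → rank 2.

2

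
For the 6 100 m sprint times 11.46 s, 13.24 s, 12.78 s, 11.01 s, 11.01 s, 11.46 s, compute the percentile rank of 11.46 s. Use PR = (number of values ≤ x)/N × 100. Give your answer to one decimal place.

66.7

N = 6.
Strictly below 11.46: 2. Equal to 11.46: 2.
PR = 4/6 × 100 = 66.7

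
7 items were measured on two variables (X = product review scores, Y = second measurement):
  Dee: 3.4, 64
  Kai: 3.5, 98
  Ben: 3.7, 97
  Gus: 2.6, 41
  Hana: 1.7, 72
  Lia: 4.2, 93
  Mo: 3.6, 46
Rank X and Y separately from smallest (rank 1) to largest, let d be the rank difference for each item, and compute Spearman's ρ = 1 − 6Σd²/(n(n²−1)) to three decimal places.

Ranks of variable 1: 3, 4, 6, 2, 1, 7, 5
Ranks of variable 2: 3, 7, 6, 1, 4, 5, 2
d = r₁ − r₂: 0, -3, 0, 1, -3, 2, 3
d²: 0, 9, 0, 1, 9, 4, 9; Σd² = 32
ρ = 1 − 6·32/(7·48) = 1 − 192/336 = 0.429

0.429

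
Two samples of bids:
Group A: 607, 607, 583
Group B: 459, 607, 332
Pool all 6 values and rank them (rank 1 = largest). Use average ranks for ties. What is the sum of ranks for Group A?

8

Sorted (descending): 607, 607, 607, 583, 459, 332
The 3 values of 607 occupy positions 1–3 → average rank 2.
Group A values → pooled ranks: 607→2, 607→2, 583→4
Rank sum = 2 + 2 + 4 = 8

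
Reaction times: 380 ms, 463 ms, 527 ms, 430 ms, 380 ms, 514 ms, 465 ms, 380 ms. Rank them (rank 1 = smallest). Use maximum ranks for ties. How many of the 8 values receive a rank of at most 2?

Sorted (ascending): 380, 380, 380, 430, 463, 465, 514, 527
The 3 values of 380 occupy positions 1–3 → each gets rank 3.
Ranks ≤ 2: {} → 0 values.

0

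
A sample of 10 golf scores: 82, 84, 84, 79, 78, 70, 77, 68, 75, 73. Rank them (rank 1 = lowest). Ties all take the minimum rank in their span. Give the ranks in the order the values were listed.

8, 9, 9, 7, 6, 2, 5, 1, 4, 3

Sorted (ascending): 68, 70, 73, 75, 77, 78, 79, 82, 84, 84
The 2 values of 84 occupy positions 9–10 → each gets rank 9.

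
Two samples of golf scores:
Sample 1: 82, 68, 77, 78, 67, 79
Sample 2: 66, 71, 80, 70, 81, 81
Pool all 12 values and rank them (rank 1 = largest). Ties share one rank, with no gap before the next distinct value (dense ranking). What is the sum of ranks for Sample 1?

35

Sorted (descending): 82, 81, 81, 80, 79, 78, 77, 71, 70, 68, 67, 66
The 2 values of 81 share dense rank 2.
Remaining distinct values take the next consecutive integers.
Sample 1 values → pooled ranks: 82→1, 68→9, 77→6, 78→5, 67→10, 79→4
Rank sum = 1 + 9 + 6 + 5 + 10 + 4 = 35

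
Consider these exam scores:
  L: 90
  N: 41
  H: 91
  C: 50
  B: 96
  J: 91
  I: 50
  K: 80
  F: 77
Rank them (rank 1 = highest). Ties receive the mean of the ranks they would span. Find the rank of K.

Sorted (descending): 96, 91, 91, 90, 80, 77, 50, 50, 41
The 2 values of 91 occupy positions 2–3 → average rank (2+3)/2 = 2.5.
The 2 values of 50 occupy positions 7–8 → average rank (7+8)/2 = 7.5.
K has value 80 → rank 5.

5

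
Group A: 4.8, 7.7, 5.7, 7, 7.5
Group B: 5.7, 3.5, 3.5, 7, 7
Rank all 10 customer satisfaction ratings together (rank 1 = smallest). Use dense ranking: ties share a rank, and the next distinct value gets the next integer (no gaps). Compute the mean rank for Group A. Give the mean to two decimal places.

Sorted (ascending): 3.5, 3.5, 4.8, 5.7, 5.7, 7, 7, 7, 7.5, 7.7
The 2 values of 3.5 share dense rank 1.
The 2 values of 5.7 share dense rank 3.
The 3 values of 7 share dense rank 4.
Remaining distinct values take the next consecutive integers.
Group A values → pooled ranks: 4.8→2, 7.7→6, 5.7→3, 7→4, 7.5→5
Mean rank = (2 + 6 + 3 + 4 + 5) / 5 = 4.00

4.00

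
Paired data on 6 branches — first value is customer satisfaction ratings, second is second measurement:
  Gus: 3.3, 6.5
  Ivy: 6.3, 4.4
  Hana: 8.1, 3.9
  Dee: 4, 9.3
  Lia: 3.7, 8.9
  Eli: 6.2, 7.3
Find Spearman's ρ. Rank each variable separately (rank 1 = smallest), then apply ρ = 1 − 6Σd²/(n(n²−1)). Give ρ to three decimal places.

Ranks of variable 1: 1, 5, 6, 3, 2, 4
Ranks of variable 2: 3, 2, 1, 6, 5, 4
d = r₁ − r₂: -2, 3, 5, -3, -3, 0
d²: 4, 9, 25, 9, 9, 0; Σd² = 56
ρ = 1 − 6·56/(6·35) = 1 − 336/210 = -0.600

-0.600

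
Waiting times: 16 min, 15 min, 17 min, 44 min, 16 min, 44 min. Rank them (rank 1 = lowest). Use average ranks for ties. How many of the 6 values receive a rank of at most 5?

Sorted (ascending): 15, 16, 16, 17, 44, 44
The 2 values of 16 occupy positions 2–3 → average rank (2+3)/2 = 2.5.
The 2 values of 44 occupy positions 5–6 → average rank (5+6)/2 = 5.5.
Ranks ≤ 5: {1, 2.5, 2.5, 4} → 4 values.

4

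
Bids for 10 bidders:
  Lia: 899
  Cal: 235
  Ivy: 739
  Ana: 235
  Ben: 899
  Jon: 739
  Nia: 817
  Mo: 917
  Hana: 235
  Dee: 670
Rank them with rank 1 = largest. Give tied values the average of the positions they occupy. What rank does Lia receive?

2.5

Sorted (descending): 917, 899, 899, 817, 739, 739, 670, 235, 235, 235
The 2 values of 899 occupy positions 2–3 → average rank (2+3)/2 = 2.5.
The 2 values of 739 occupy positions 5–6 → average rank (5+6)/2 = 5.5.
The 3 values of 235 occupy positions 8–10 → average rank 9.
Lia has value 899 → rank 2.5.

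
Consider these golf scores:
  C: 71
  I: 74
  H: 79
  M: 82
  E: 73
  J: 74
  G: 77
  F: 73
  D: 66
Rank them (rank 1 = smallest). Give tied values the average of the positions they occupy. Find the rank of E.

Sorted (ascending): 66, 71, 73, 73, 74, 74, 77, 79, 82
The 2 values of 73 occupy positions 3–4 → average rank (3+4)/2 = 3.5.
The 2 values of 74 occupy positions 5–6 → average rank (5+6)/2 = 5.5.
E has value 73 → rank 3.5.

3.5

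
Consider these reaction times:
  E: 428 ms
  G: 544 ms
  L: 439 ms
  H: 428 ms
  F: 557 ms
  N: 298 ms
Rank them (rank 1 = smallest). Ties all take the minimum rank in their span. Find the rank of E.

Sorted (ascending): 298, 428, 428, 439, 544, 557
The 2 values of 428 occupy positions 2–3 → each gets rank 2.
E has value 428 ms → rank 2.

2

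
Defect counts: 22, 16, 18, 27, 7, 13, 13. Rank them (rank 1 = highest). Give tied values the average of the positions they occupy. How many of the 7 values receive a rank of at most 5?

Sorted (descending): 27, 22, 18, 16, 13, 13, 7
The 2 values of 13 occupy positions 5–6 → average rank (5+6)/2 = 5.5.
Ranks ≤ 5: {1, 2, 3, 4} → 4 values.

4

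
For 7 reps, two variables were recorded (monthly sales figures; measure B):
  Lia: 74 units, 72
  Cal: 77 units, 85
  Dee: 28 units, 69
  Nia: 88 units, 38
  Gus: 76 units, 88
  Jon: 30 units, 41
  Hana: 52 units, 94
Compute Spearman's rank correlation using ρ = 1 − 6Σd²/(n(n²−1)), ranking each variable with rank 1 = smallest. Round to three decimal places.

Ranks of variable 1: 4, 6, 1, 7, 5, 2, 3
Ranks of variable 2: 4, 5, 3, 1, 6, 2, 7
d = r₁ − r₂: 0, 1, -2, 6, -1, 0, -4
d²: 0, 1, 4, 36, 1, 0, 16; Σd² = 58
ρ = 1 − 6·58/(7·48) = 1 − 348/336 = -0.036

-0.036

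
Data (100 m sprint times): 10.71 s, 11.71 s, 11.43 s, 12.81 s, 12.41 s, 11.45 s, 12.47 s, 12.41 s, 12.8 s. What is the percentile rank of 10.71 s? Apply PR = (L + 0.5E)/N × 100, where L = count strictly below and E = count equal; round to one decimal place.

N = 9.
Strictly below 10.71: 0. Equal to 10.71: 1.
PR = (0 + 0.5·1)/9 × 100 = 5.6

5.6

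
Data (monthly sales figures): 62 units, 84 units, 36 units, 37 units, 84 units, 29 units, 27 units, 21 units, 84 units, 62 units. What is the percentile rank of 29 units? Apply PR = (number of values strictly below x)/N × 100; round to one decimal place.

N = 10.
Strictly below 29: 2. Equal to 29: 1.
PR = 2/10 × 100 = 20.0

20.0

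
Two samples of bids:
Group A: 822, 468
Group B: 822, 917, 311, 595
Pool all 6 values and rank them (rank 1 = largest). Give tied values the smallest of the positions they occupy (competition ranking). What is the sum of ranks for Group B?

Sorted (descending): 917, 822, 822, 595, 468, 311
The 2 values of 822 occupy positions 2–3 → each gets rank 2.
Group B values → pooled ranks: 822→2, 917→1, 311→6, 595→4
Rank sum = 2 + 1 + 6 + 4 = 13

13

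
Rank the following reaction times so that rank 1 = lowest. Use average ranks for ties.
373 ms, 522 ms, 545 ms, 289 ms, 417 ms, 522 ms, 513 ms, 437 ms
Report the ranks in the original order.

Sorted (ascending): 289, 373, 417, 437, 513, 522, 522, 545
The 2 values of 522 occupy positions 6–7 → average rank (6+7)/2 = 6.5.

2, 6.5, 8, 1, 3, 6.5, 5, 4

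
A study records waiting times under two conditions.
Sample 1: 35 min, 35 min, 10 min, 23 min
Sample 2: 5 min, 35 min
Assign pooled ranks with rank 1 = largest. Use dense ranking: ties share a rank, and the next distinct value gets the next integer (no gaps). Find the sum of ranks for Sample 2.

5

Sorted (descending): 35, 35, 35, 23, 10, 5
The 3 values of 35 share dense rank 1.
Remaining distinct values take the next consecutive integers.
Sample 2 values → pooled ranks: 5→4, 35→1
Rank sum = 4 + 1 = 5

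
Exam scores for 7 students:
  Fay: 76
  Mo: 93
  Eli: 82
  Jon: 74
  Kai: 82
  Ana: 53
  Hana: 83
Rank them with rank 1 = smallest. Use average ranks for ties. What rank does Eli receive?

4.5

Sorted (ascending): 53, 74, 76, 82, 82, 83, 93
The 2 values of 82 occupy positions 4–5 → average rank (4+5)/2 = 4.5.
Eli has value 82 → rank 4.5.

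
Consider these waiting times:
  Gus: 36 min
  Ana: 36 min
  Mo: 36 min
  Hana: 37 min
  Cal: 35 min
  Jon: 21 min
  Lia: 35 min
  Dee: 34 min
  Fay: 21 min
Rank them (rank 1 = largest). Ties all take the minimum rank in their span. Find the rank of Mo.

Sorted (descending): 37, 36, 36, 36, 35, 35, 34, 21, 21
The 3 values of 36 occupy positions 2–4 → each gets rank 2.
The 2 values of 35 occupy positions 5–6 → each gets rank 5.
The 2 values of 21 occupy positions 8–9 → each gets rank 8.
Mo has value 36 min → rank 2.

2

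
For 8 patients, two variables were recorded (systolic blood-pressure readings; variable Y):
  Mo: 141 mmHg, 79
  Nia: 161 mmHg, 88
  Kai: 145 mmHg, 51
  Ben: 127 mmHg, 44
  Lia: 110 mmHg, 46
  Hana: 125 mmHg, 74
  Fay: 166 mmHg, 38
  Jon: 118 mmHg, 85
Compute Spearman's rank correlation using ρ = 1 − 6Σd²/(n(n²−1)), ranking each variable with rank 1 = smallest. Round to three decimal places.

Ranks of variable 1: 5, 7, 6, 4, 1, 3, 8, 2
Ranks of variable 2: 6, 8, 4, 2, 3, 5, 1, 7
d = r₁ − r₂: -1, -1, 2, 2, -2, -2, 7, -5
d²: 1, 1, 4, 4, 4, 4, 49, 25; Σd² = 92
ρ = 1 − 6·92/(8·63) = 1 − 552/504 = -0.095

-0.095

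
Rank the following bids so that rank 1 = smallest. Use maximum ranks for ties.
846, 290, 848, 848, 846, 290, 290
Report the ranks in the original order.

Sorted (ascending): 290, 290, 290, 846, 846, 848, 848
The 3 values of 290 occupy positions 1–3 → each gets rank 3.
The 2 values of 846 occupy positions 4–5 → each gets rank 5.
The 2 values of 848 occupy positions 6–7 → each gets rank 7.

5, 3, 7, 7, 5, 3, 3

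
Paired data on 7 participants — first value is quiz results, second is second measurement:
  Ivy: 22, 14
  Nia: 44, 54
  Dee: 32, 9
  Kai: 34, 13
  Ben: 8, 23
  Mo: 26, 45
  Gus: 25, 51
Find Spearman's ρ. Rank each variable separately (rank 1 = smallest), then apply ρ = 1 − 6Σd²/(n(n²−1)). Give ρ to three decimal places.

Ranks of variable 1: 2, 7, 5, 6, 1, 4, 3
Ranks of variable 2: 3, 7, 1, 2, 4, 5, 6
d = r₁ − r₂: -1, 0, 4, 4, -3, -1, -3
d²: 1, 0, 16, 16, 9, 1, 9; Σd² = 52
ρ = 1 − 6·52/(7·48) = 1 − 312/336 = 0.071

0.071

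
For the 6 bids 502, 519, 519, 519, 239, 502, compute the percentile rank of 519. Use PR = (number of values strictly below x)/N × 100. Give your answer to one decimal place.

50.0

N = 6.
Strictly below 519: 3. Equal to 519: 3.
PR = 3/6 × 100 = 50.0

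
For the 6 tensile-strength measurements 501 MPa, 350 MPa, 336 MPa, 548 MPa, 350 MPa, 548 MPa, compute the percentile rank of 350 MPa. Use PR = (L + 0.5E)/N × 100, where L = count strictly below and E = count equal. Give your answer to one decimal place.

N = 6.
Strictly below 350: 1. Equal to 350: 2.
PR = (1 + 0.5·2)/6 × 100 = 33.3

33.3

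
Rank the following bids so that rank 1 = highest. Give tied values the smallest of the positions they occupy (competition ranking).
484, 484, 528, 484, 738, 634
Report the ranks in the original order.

4, 4, 3, 4, 1, 2

Sorted (descending): 738, 634, 528, 484, 484, 484
The 3 values of 484 occupy positions 4–6 → each gets rank 4.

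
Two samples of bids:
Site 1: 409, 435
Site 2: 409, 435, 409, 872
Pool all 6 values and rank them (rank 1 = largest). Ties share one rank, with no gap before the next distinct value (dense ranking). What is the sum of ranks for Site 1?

5

Sorted (descending): 872, 435, 435, 409, 409, 409
The 2 values of 435 share dense rank 2.
The 3 values of 409 share dense rank 3.
Remaining distinct values take the next consecutive integers.
Site 1 values → pooled ranks: 409→3, 435→2
Rank sum = 3 + 2 = 5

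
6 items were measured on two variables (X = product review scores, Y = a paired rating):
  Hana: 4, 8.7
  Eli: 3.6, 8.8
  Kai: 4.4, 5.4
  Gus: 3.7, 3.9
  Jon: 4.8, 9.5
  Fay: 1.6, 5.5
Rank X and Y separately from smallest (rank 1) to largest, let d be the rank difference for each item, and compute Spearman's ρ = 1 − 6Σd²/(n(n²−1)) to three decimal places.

0.257

Ranks of variable 1: 4, 2, 5, 3, 6, 1
Ranks of variable 2: 4, 5, 2, 1, 6, 3
d = r₁ − r₂: 0, -3, 3, 2, 0, -2
d²: 0, 9, 9, 4, 0, 4; Σd² = 26
ρ = 1 − 6·26/(6·35) = 1 − 156/210 = 0.257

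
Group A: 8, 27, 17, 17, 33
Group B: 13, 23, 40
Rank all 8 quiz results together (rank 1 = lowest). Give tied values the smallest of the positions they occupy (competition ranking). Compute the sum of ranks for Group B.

15

Sorted (ascending): 8, 13, 17, 17, 23, 27, 33, 40
The 2 values of 17 occupy positions 3–4 → each gets rank 3.
Group B values → pooled ranks: 13→2, 23→5, 40→8
Rank sum = 2 + 5 + 8 = 15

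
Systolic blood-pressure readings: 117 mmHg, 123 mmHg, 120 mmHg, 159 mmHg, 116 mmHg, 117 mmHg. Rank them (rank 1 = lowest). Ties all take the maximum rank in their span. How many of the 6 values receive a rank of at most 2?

Sorted (ascending): 116, 117, 117, 120, 123, 159
The 2 values of 117 occupy positions 2–3 → each gets rank 3.
Ranks ≤ 2: {1} → 1 value.

1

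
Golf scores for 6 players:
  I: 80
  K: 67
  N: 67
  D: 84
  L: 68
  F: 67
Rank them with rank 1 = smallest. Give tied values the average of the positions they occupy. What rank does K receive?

Sorted (ascending): 67, 67, 67, 68, 80, 84
The 3 values of 67 occupy positions 1–3 → average rank 2.
K has value 67 → rank 2.

2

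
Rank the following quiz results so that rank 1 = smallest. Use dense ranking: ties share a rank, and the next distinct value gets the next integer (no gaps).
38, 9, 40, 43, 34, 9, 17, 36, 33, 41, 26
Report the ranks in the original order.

7, 1, 8, 10, 5, 1, 2, 6, 4, 9, 3

Sorted (ascending): 9, 9, 17, 26, 33, 34, 36, 38, 40, 41, 43
The 2 values of 9 share dense rank 1.
Remaining distinct values take the next consecutive integers.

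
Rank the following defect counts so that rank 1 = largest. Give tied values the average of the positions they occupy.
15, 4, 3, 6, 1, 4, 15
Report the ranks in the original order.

1.5, 4.5, 6, 3, 7, 4.5, 1.5

Sorted (descending): 15, 15, 6, 4, 4, 3, 1
The 2 values of 15 occupy positions 1–2 → average rank (1+2)/2 = 1.5.
The 2 values of 4 occupy positions 4–5 → average rank (4+5)/2 = 4.5.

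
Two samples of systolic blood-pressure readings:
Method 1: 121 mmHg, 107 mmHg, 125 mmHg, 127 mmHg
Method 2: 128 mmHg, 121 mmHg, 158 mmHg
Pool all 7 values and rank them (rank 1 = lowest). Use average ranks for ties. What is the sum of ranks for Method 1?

12.5

Sorted (ascending): 107, 121, 121, 125, 127, 128, 158
The 2 values of 121 occupy positions 2–3 → average rank (2+3)/2 = 2.5.
Method 1 values → pooled ranks: 121→2.5, 107→1, 125→4, 127→5
Rank sum = 2.5 + 1 + 4 + 5 = 12.5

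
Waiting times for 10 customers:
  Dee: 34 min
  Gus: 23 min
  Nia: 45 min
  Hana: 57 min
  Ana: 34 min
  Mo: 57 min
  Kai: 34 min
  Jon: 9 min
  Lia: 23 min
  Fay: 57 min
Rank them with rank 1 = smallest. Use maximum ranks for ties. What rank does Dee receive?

Sorted (ascending): 9, 23, 23, 34, 34, 34, 45, 57, 57, 57
The 2 values of 23 occupy positions 2–3 → each gets rank 3.
The 3 values of 34 occupy positions 4–6 → each gets rank 6.
The 3 values of 57 occupy positions 8–10 → each gets rank 10.
Dee has value 34 min → rank 6.

6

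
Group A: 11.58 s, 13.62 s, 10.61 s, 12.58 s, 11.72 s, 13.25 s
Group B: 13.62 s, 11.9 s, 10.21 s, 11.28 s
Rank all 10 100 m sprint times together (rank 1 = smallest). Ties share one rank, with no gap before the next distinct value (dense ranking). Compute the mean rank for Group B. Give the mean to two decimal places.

4.75

Sorted (ascending): 10.21, 10.61, 11.28, 11.58, 11.72, 11.9, 12.58, 13.25, 13.62, 13.62
The 2 values of 13.62 share dense rank 9.
Remaining distinct values take the next consecutive integers.
Group B values → pooled ranks: 13.62→9, 11.9→6, 10.21→1, 11.28→3
Mean rank = (9 + 6 + 1 + 3) / 4 = 4.75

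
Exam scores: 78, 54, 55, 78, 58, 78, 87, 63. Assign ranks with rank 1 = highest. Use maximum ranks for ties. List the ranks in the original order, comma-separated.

4, 8, 7, 4, 6, 4, 1, 5

Sorted (descending): 87, 78, 78, 78, 63, 58, 55, 54
The 3 values of 78 occupy positions 2–4 → each gets rank 4.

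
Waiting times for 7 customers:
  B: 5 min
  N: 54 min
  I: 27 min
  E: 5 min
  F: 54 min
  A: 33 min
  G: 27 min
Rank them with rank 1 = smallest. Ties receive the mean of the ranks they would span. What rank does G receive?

Sorted (ascending): 5, 5, 27, 27, 33, 54, 54
The 2 values of 5 occupy positions 1–2 → average rank (1+2)/2 = 1.5.
The 2 values of 27 occupy positions 3–4 → average rank (3+4)/2 = 3.5.
The 2 values of 54 occupy positions 6–7 → average rank (6+7)/2 = 6.5.
G has value 27 min → rank 3.5.

3.5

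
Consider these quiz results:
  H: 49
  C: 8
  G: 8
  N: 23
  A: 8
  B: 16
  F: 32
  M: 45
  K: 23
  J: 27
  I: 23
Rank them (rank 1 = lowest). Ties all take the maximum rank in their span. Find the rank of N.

7

Sorted (ascending): 8, 8, 8, 16, 23, 23, 23, 27, 32, 45, 49
The 3 values of 8 occupy positions 1–3 → each gets rank 3.
The 3 values of 23 occupy positions 5–7 → each gets rank 7.
N has value 23 → rank 7.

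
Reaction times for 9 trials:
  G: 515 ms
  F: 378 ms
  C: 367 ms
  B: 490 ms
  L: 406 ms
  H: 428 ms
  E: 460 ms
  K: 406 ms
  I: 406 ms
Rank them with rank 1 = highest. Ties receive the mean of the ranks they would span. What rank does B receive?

2

Sorted (descending): 515, 490, 460, 428, 406, 406, 406, 378, 367
The 3 values of 406 occupy positions 5–7 → average rank 6.
B has value 490 ms → rank 2.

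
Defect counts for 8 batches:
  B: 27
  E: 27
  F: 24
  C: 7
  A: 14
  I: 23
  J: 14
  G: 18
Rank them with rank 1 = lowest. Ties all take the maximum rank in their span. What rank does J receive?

3

Sorted (ascending): 7, 14, 14, 18, 23, 24, 27, 27
The 2 values of 14 occupy positions 2–3 → each gets rank 3.
The 2 values of 27 occupy positions 7–8 → each gets rank 8.
J has value 14 → rank 3.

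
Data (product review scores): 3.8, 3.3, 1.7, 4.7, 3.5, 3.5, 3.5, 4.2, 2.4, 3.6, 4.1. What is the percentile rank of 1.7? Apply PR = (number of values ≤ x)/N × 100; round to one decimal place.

N = 11.
Strictly below 1.7: 0. Equal to 1.7: 1.
PR = 1/11 × 100 = 9.1

9.1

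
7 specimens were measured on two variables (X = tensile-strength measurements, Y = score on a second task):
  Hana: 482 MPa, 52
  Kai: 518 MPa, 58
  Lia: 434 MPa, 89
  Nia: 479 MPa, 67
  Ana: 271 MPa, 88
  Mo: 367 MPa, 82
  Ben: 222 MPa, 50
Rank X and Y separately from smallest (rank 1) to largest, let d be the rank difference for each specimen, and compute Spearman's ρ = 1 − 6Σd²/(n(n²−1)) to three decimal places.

Ranks of variable 1: 6, 7, 4, 5, 2, 3, 1
Ranks of variable 2: 2, 3, 7, 4, 6, 5, 1
d = r₁ − r₂: 4, 4, -3, 1, -4, -2, 0
d²: 16, 16, 9, 1, 16, 4, 0; Σd² = 62
ρ = 1 − 6·62/(7·48) = 1 − 372/336 = -0.107

-0.107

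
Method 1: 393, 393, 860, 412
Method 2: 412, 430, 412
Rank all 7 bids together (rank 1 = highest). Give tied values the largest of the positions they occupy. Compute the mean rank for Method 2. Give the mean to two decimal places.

Sorted (descending): 860, 430, 412, 412, 412, 393, 393
The 3 values of 412 occupy positions 3–5 → each gets rank 5.
The 2 values of 393 occupy positions 6–7 → each gets rank 7.
Method 2 values → pooled ranks: 412→5, 430→2, 412→5
Mean rank = (5 + 2 + 5) / 3 = 4.00

4.00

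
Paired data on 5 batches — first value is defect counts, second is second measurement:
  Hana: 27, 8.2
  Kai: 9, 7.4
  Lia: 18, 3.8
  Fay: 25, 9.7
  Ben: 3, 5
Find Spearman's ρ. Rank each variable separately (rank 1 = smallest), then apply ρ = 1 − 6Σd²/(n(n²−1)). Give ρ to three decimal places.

0.600

Ranks of variable 1: 5, 2, 3, 4, 1
Ranks of variable 2: 4, 3, 1, 5, 2
d = r₁ − r₂: 1, -1, 2, -1, -1
d²: 1, 1, 4, 1, 1; Σd² = 8
ρ = 1 − 6·8/(5·24) = 1 − 48/120 = 0.600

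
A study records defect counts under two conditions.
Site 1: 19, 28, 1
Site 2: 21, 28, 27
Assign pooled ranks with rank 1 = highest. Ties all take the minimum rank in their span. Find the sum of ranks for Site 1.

12

Sorted (descending): 28, 28, 27, 21, 19, 1
The 2 values of 28 occupy positions 1–2 → each gets rank 1.
Site 1 values → pooled ranks: 19→5, 28→1, 1→6
Rank sum = 5 + 1 + 6 = 12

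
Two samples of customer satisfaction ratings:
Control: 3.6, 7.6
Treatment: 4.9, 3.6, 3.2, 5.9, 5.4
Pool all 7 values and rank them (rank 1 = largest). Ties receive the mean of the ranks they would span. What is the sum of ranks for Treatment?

Sorted (descending): 7.6, 5.9, 5.4, 4.9, 3.6, 3.6, 3.2
The 2 values of 3.6 occupy positions 5–6 → average rank (5+6)/2 = 5.5.
Treatment values → pooled ranks: 4.9→4, 3.6→5.5, 3.2→7, 5.9→2, 5.4→3
Rank sum = 4 + 5.5 + 7 + 2 + 3 = 21.5

21.5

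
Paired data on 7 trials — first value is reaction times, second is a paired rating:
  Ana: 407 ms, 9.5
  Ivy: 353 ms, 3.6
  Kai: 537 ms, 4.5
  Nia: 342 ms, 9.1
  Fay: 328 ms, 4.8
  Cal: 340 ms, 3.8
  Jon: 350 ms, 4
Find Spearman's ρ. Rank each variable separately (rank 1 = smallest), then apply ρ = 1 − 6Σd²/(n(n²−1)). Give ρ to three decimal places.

0.071

Ranks of variable 1: 6, 5, 7, 3, 1, 2, 4
Ranks of variable 2: 7, 1, 4, 6, 5, 2, 3
d = r₁ − r₂: -1, 4, 3, -3, -4, 0, 1
d²: 1, 16, 9, 9, 16, 0, 1; Σd² = 52
ρ = 1 − 6·52/(7·48) = 1 − 312/336 = 0.071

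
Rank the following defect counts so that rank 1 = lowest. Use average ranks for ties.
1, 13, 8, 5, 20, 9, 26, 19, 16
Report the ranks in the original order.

1, 5, 3, 2, 8, 4, 9, 7, 6

Sorted (ascending): 1, 5, 8, 9, 13, 16, 19, 20, 26
No ties — each value takes its position as its rank.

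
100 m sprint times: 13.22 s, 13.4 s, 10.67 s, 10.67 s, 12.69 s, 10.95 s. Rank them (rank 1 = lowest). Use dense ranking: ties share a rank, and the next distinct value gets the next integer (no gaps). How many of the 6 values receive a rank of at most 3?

Sorted (ascending): 10.67, 10.67, 10.95, 12.69, 13.22, 13.4
The 2 values of 10.67 share dense rank 1.
Remaining distinct values take the next consecutive integers.
Ranks ≤ 3: {1, 1, 2, 3} → 4 values.

4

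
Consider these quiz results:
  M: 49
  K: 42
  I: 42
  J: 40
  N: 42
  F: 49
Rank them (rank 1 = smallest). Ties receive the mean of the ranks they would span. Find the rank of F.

Sorted (ascending): 40, 42, 42, 42, 49, 49
The 3 values of 42 occupy positions 2–4 → average rank 3.
The 2 values of 49 occupy positions 5–6 → average rank (5+6)/2 = 5.5.
F has value 49 → rank 5.5.

5.5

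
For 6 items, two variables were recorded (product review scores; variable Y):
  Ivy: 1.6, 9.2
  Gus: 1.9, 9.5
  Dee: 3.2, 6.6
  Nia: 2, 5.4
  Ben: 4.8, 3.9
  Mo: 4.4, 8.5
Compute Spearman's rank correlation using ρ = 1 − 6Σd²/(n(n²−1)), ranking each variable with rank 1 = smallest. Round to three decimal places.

Ranks of variable 1: 1, 2, 4, 3, 6, 5
Ranks of variable 2: 5, 6, 3, 2, 1, 4
d = r₁ − r₂: -4, -4, 1, 1, 5, 1
d²: 16, 16, 1, 1, 25, 1; Σd² = 60
ρ = 1 − 6·60/(6·35) = 1 − 360/210 = -0.714

-0.714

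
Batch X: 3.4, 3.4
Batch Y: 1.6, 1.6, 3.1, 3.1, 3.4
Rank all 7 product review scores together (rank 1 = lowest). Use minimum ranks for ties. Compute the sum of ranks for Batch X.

10

Sorted (ascending): 1.6, 1.6, 3.1, 3.1, 3.4, 3.4, 3.4
The 2 values of 1.6 occupy positions 1–2 → each gets rank 1.
The 2 values of 3.1 occupy positions 3–4 → each gets rank 3.
The 3 values of 3.4 occupy positions 5–7 → each gets rank 5.
Batch X values → pooled ranks: 3.4→5, 3.4→5
Rank sum = 5 + 5 = 10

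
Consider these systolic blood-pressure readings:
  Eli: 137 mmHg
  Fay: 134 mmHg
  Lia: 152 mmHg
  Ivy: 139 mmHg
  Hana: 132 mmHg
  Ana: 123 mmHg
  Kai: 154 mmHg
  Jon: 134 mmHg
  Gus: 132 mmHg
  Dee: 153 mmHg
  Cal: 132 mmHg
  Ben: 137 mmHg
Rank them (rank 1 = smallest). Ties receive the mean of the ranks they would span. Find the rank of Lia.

Sorted (ascending): 123, 132, 132, 132, 134, 134, 137, 137, 139, 152, 153, 154
The 3 values of 132 occupy positions 2–4 → average rank 3.
The 2 values of 134 occupy positions 5–6 → average rank (5+6)/2 = 5.5.
The 2 values of 137 occupy positions 7–8 → average rank (7+8)/2 = 7.5.
Lia has value 152 mmHg → rank 10.

10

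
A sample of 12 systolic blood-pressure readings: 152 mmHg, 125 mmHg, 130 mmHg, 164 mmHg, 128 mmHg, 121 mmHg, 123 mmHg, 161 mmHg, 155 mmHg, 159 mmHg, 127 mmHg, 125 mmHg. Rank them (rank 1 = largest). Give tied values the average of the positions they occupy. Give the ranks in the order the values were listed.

5, 9.5, 6, 1, 7, 12, 11, 2, 4, 3, 8, 9.5

Sorted (descending): 164, 161, 159, 155, 152, 130, 128, 127, 125, 125, 123, 121
The 2 values of 125 occupy positions 9–10 → average rank (9+10)/2 = 9.5.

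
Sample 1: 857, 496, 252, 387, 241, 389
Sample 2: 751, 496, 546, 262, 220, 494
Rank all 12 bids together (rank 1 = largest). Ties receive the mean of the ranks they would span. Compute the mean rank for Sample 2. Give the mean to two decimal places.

Sorted (descending): 857, 751, 546, 496, 496, 494, 389, 387, 262, 252, 241, 220
The 2 values of 496 occupy positions 4–5 → average rank (4+5)/2 = 4.5.
Sample 2 values → pooled ranks: 751→2, 496→4.5, 546→3, 262→9, 220→12, 494→6
Mean rank = (2 + 4.5 + 3 + 9 + 12 + 6) / 6 = 6.08

6.08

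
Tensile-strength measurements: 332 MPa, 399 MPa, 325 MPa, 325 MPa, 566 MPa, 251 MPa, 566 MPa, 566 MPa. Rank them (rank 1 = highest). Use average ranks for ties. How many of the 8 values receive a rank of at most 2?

3

Sorted (descending): 566, 566, 566, 399, 332, 325, 325, 251
The 3 values of 566 occupy positions 1–3 → average rank 2.
The 2 values of 325 occupy positions 6–7 → average rank (6+7)/2 = 6.5.
Ranks ≤ 2: {2, 2, 2} → 3 values.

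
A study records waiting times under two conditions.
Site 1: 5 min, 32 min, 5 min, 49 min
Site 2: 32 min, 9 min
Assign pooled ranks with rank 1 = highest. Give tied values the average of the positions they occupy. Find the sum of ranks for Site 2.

Sorted (descending): 49, 32, 32, 9, 5, 5
The 2 values of 32 occupy positions 2–3 → average rank (2+3)/2 = 2.5.
The 2 values of 5 occupy positions 5–6 → average rank (5+6)/2 = 5.5.
Site 2 values → pooled ranks: 32→2.5, 9→4
Rank sum = 2.5 + 4 = 6.5

6.5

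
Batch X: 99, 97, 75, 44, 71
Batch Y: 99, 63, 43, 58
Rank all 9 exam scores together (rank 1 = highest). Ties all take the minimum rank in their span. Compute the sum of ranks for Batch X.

21

Sorted (descending): 99, 99, 97, 75, 71, 63, 58, 44, 43
The 2 values of 99 occupy positions 1–2 → each gets rank 1.
Batch X values → pooled ranks: 99→1, 97→3, 75→4, 44→8, 71→5
Rank sum = 1 + 3 + 4 + 8 + 5 = 21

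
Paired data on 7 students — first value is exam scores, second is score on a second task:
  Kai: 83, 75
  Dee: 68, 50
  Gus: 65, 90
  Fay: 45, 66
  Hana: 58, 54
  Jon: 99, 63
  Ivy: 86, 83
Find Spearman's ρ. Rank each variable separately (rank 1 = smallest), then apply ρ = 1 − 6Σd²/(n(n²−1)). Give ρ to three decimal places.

0.107

Ranks of variable 1: 5, 4, 3, 1, 2, 7, 6
Ranks of variable 2: 5, 1, 7, 4, 2, 3, 6
d = r₁ − r₂: 0, 3, -4, -3, 0, 4, 0
d²: 0, 9, 16, 9, 0, 16, 0; Σd² = 50
ρ = 1 − 6·50/(7·48) = 1 − 300/336 = 0.107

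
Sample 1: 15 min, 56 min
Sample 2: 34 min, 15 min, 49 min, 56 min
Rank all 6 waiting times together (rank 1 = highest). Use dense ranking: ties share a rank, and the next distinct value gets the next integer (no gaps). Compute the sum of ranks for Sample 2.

Sorted (descending): 56, 56, 49, 34, 15, 15
The 2 values of 56 share dense rank 1.
The 2 values of 15 share dense rank 4.
Remaining distinct values take the next consecutive integers.
Sample 2 values → pooled ranks: 34→3, 15→4, 49→2, 56→1
Rank sum = 3 + 4 + 2 + 1 = 10

10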